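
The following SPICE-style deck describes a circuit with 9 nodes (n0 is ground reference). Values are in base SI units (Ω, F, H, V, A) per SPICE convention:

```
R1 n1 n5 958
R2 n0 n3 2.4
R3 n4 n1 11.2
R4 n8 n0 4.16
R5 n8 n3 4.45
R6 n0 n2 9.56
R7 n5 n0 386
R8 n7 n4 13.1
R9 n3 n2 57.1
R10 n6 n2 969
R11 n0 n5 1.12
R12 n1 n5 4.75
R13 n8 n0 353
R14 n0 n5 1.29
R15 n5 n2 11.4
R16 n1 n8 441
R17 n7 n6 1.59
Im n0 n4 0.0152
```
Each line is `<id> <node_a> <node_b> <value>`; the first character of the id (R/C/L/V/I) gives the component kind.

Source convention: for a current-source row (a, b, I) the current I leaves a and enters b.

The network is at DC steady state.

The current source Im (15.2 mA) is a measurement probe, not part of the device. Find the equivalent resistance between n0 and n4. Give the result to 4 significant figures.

R_eq = 16.18 Ω

MNA unknowns: 8 node voltages V₁..V_8
R1: Y=0.001044 on G[1,5]
R2: Y=0.4167 on G[0,3]
R3: Y=0.08929 on G[4,1]
R4: Y=0.2404 on G[8,0]
R5: Y=0.2247 on G[8,3]
R6: Y=0.1046 on G[0,2]
R7: Y=0.002591 on G[5,0]
R8: Y=0.07634 on G[7,4]
R9: Y=0.01751 on G[3,2]
R10: Y=0.001032 on G[6,2]
R11: Y=0.8929 on G[0,5]
R12: Y=0.2105 on G[1,5]
R13: Y=0.002833 on G[8,0]
R14: Y=0.7752 on G[0,5]
R15: Y=0.08772 on G[5,2]
R16: Y=0.002268 on G[1,8]
R17: Y=0.6289 on G[7,6]
Im: z[0]−=0.0152, z[4]+=0.0152
solve → V1=0.07849, V2=0.004808, V3=0.0003069, V4=0.2460, V5=0.008644, V6=0.2424, V7=0.2428, V8=0.0005252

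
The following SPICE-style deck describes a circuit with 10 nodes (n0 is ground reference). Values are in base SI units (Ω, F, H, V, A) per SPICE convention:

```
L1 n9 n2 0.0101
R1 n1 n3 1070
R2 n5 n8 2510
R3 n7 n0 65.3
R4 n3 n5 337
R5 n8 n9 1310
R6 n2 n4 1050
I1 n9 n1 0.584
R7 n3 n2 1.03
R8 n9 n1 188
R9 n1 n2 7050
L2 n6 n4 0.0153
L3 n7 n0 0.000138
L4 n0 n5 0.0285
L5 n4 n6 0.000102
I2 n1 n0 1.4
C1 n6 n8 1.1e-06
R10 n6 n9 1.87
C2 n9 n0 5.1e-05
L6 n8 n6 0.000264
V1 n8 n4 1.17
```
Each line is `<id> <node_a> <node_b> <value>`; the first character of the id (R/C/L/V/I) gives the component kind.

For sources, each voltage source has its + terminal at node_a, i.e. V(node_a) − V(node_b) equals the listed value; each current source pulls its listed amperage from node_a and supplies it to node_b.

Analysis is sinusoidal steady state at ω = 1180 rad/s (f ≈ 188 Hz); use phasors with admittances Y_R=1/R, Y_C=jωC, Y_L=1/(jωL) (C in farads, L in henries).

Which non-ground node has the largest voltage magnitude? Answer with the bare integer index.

Apply KCL at each of the 9 non-ground nodes and solve the resulting linear system.
Node n1: branches {R1, I1, R8, R9, I2} → V_1 = -128.7+23.07j
Node n2: branches {L1, R6, R7, R9} → V_2 = -0.4894+21.65j
Node n3: branches {R1, R4, R7} → V_3 = -0.6183+21.58j
Node n4: branches {R6, L2, L5, V1} → V_4 = -1.531+23.35j
Node n5: branches {R2, R4, L4} → V_5 = -2.443+0.2100j
Node n6: branches {L2, L5, C1, R10, L6} → V_6 = -1.208+23.35j
Node n7: branches {R3, L3} → V_7 = 0.000+0.000j
Node n8: branches {R2, R5, C1, L6, V1} → V_8 = -0.3615+23.35j
Node n9: branches {L1, R5, I1, R8, R10, C2} → V_9 = -1.207+23.37j
Source currents: i(V1)=-0.001341+2.707j

1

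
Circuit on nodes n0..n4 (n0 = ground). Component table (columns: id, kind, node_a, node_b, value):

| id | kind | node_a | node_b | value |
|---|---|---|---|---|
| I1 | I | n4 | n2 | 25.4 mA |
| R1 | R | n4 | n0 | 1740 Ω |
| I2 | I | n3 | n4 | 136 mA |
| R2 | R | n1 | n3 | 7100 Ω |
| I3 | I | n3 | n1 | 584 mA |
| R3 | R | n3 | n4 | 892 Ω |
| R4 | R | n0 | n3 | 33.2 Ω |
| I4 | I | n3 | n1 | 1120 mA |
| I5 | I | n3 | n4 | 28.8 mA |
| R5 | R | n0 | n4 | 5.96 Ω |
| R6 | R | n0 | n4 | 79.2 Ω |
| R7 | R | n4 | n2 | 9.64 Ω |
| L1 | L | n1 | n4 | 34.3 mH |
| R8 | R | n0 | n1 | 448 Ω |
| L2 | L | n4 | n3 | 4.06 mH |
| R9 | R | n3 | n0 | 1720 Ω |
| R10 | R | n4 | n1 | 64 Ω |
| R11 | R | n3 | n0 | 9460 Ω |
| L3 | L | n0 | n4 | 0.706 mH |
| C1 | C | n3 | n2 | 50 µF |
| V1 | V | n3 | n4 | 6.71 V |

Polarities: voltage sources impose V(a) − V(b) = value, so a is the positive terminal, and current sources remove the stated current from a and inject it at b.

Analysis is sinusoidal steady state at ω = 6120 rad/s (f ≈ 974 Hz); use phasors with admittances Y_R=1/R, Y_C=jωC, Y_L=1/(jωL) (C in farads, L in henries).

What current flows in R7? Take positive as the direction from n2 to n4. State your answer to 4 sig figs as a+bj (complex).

0.6269+0.2039j A

Element admittances at ω=6120 rad/s:
  I1: injects 0.0254 A into n2 (from n4)
  Y(R1) = 0.0005747+0.000j S between n4,n0
  I2: injects 0.136 A into n4 (from n3)
  Y(R2) = 0.0001408+0.000j S between n1,n3
  I3: injects 0.584 A into n1 (from n3)
  Y(R3) = 0.001121+0.000j S between n3,n4
  Y(R4) = 0.03012+0.000j S between n0,n3
  I4: injects 1.12 A into n1 (from n3)
  I5: injects 0.0288 A into n4 (from n3)
  Y(R5) = 0.1678+0.000j S between n0,n4
  Y(R6) = 0.01263+0.000j S between n0,n4
  Y(R7) = 0.1037+0.000j S between n4,n2
  Y(L1) = 0.000-0.004764j S between n1,n4
  Y(R8) = 0.002232+0.000j S between n0,n1
  Y(L2) = 0.000-0.04025j S between n4,n3
  Y(R9) = 0.0005814+0.000j S between n3,n0
  Y(R10) = 0.01562+0.000j S between n4,n1
  Y(R11) = 0.0001057+0.000j S between n3,n0
  Y(L3) = 0.000-0.2314j S between n0,n4
  Y(C1) = 0.000+0.3060j S between n3,n2
  V1: constraint V(n3)−V(n4) = 6.71
Assemble and solve the 5×5 MNA system:
  V(n1)=87.83+22.52j  V(n2)=5.295+0.9105j  V(n3)=5.961-1.055j  V(n4)=-0.7485-1.055j
  i(V1)=-2.650+0.1020j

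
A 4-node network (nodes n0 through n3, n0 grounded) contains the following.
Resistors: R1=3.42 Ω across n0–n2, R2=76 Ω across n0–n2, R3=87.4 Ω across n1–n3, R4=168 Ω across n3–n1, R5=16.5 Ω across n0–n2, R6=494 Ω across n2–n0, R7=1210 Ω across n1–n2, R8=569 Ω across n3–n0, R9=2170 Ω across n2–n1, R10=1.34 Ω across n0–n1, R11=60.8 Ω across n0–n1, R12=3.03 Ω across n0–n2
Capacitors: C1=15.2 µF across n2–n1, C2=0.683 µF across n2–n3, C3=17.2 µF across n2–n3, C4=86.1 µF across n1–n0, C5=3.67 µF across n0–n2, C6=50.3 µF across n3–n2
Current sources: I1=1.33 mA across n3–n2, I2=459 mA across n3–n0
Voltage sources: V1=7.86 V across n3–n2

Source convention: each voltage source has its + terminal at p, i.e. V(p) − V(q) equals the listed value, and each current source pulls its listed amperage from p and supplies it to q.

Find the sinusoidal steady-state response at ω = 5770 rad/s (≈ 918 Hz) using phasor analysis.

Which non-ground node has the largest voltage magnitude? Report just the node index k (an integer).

MNA unknowns: 3 node voltages V₁..V_3 plus 1 source current (V1)
R1: Y=0.2924+0.000j on G[0,2]
R2: Y=0.01316+0.000j on G[0,2]
C1: Y=0.000+0.08770j on G[2,1]
R3: Y=0.01144+0.000j on G[1,3]
I1: z[3]−=0.00133, z[2]+=0.00133
R4: Y=0.005952+0.000j on G[3,1]
R5: Y=0.06061+0.000j on G[0,2]
R6: Y=0.002024+0.000j on G[2,0]
C2: Y=0.000+0.003941j on G[2,3]
C3: Y=0.000+0.09924j on G[2,3]
C4: Y=0.000+0.4968j on G[1,0]
R7: Y=0.0008264+0.000j on G[1,2]
R8: Y=0.001757+0.000j on G[3,0]
R9: Y=0.0004608+0.000j on G[2,1]
C5: Y=0.000+0.02118j on G[0,2]
R10: Y=0.7463+0.000j on G[0,1]
R11: Y=0.01645+0.000j on G[0,1]
I2: z[3]−=0.459, z[0]+=0.459
C6: Y=0.000+0.2902j on G[3,2]
R12: Y=0.3300+0.000j on G[0,2]
V1: row V3−V2=7.86, i_V1 at 3,2
solve → V1=0.04837-0.1244j, V2=-0.8127+0.1258j, V3=7.047+0.1258j
aux → i_V1=-0.5945-3.097j

3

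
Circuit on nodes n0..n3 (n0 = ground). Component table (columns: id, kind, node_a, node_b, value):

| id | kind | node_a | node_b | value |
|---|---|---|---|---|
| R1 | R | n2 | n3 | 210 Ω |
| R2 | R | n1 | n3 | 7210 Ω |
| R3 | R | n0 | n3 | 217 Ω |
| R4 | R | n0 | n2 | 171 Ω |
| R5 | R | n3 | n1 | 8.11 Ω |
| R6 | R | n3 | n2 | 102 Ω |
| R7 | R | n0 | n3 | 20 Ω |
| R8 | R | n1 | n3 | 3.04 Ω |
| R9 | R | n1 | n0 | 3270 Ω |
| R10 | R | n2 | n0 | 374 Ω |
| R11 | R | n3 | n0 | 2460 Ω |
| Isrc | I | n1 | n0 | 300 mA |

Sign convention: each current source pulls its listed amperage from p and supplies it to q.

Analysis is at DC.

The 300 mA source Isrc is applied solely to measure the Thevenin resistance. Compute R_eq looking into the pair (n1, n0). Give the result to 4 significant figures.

MNA unknowns: 3 node voltages V₁..V_3
R1: Y=0.004762 on G[2,3]
R2: Y=0.0001387 on G[1,3]
R3: Y=0.004608 on G[0,3]
R4: Y=0.005848 on G[0,2]
R5: Y=0.1233 on G[3,1]
R6: Y=0.009804 on G[3,2]
R7: Y=0.05000 on G[0,3]
R8: Y=0.3289 on G[1,3]
R9: Y=0.0003058 on G[1,0]
R10: Y=0.002674 on G[2,0]
R11: Y=0.0004065 on G[3,0]
Isrc: z[1]−=0.3, z[0]+=0.3
solve → V1=-5.599, V2=-3.116, V3=-4.939

R_eq = 18.66 Ω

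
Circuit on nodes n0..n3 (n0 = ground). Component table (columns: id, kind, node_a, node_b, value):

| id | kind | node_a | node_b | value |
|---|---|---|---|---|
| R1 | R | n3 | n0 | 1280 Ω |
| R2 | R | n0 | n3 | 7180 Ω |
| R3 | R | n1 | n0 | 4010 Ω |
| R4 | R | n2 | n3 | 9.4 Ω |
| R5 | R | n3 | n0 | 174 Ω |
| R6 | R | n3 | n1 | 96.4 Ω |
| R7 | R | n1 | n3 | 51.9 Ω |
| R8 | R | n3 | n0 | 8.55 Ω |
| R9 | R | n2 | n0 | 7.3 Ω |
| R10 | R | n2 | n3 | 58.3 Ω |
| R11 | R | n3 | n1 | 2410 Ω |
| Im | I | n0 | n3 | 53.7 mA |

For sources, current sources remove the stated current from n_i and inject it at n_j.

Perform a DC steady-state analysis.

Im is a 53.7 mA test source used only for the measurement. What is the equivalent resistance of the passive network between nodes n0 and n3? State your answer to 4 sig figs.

R_eq = 5.296 Ω

Apply KCL at each of the 3 non-ground nodes and solve the resulting linear system.
Node n1: branches {R3, R6, R7, R11} → V_1 = 0.2820
Node n2: branches {R4, R9, R10} → V_2 = 0.1348
Node n3: branches {R1, R2, R4, R5, R6, R7, R8, R10, R11, Im} → V_3 = 0.2844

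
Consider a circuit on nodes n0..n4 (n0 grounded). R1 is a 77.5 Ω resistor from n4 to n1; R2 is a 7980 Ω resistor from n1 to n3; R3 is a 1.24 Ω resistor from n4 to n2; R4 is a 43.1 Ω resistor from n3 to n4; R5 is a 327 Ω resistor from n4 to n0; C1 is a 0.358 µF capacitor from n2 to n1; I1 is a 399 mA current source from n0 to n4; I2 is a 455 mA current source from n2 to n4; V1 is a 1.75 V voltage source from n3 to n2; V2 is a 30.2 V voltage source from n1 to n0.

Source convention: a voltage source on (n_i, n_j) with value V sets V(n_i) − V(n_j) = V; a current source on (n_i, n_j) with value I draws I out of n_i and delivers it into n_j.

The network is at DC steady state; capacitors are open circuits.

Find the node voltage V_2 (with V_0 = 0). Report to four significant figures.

48.65 V

Element admittances at DC:
  Y(R1) = 0.01290 S between n4,n1
  Y(R2) = 0.0001253 S between n1,n3
  Y(R3) = 0.8065 S between n4,n2
  Y(R4) = 0.02320 S between n3,n4
  Y(R5) = 0.003058 S between n4,n0
  Y(C1) = 0.000 S between n2,n1
  I1: injects 0.399 A into n4 (from n0)
  I2: injects 0.455 A into n4 (from n2)
  V1: constraint V(n3)−V(n2) = 1.75
  V2: constraint V(n1)−V(n0) = 30.2
Assemble and solve the 6×6 MNA system:
  V(n1)=30.20  V(n2)=48.65  V(n3)=50.40  V(n4)=49.25
  i(V1)=-0.02920  i(V2)=0.2484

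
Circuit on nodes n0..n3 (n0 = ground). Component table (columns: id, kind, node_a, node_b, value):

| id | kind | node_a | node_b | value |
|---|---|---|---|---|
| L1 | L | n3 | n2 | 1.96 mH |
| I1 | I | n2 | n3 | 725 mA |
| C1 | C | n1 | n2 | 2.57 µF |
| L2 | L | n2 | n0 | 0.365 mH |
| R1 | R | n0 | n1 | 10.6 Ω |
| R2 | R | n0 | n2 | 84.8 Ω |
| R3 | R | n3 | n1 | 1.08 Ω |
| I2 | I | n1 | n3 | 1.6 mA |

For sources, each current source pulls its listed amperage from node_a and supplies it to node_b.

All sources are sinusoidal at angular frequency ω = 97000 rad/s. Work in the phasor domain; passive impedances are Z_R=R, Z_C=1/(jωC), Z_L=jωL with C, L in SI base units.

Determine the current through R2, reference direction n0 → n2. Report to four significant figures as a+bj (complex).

0.01087-0.03097j A

Apply KCL at each of the 3 non-ground nodes and solve the resulting linear system.
Node n1: branches {C1, R1, R3, I2} → V_1 = -0.6710-0.6042j
Node n2: branches {L1, I1, C1, L2, R2} → V_2 = -0.9219+2.626j
Node n3: branches {L1, I1, R3, I2} → V_3 = 0.1321-0.5983j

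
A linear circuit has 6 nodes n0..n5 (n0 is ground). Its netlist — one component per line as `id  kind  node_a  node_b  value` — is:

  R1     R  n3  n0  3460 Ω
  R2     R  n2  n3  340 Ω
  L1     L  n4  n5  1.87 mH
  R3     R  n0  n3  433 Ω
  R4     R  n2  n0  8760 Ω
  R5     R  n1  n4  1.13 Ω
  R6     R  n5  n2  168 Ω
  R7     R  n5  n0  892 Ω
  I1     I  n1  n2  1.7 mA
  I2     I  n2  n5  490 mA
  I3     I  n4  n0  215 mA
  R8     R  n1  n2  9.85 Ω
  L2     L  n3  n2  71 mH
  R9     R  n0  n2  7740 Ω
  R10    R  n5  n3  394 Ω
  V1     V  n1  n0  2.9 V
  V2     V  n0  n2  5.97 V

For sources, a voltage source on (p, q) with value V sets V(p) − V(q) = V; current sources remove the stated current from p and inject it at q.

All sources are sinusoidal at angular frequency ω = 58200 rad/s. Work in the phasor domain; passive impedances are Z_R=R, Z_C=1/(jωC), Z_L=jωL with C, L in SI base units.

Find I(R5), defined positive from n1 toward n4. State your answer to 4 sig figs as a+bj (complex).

-0.006631+0.2096j A

Element admittances at ω=58200 rad/s:
  Y(R1) = 0.0002890+0.000j S between n3,n0
  Y(R2) = 0.002941+0.000j S between n2,n3
  Y(L1) = 0.000-0.009188j S between n4,n5
  Y(R3) = 0.002309+0.000j S between n0,n3
  Y(R4) = 0.0001142+0.000j S between n2,n0
  Y(R5) = 0.8850+0.000j S between n1,n4
  Y(R6) = 0.005952+0.000j S between n5,n2
  Y(R7) = 0.001121+0.000j S between n5,n0
  I1: injects 0.0017 A into n2 (from n1)
  I2: injects 0.49 A into n5 (from n2)
  I3: injects 0.215 A into n0 (from n4)
  Y(R8) = 0.1015+0.000j S between n1,n2
  Y(L2) = 0.000-0.0002420j S between n3,n2
  Y(R9) = 0.0001292+0.000j S between n0,n2
  Y(R10) = 0.002538+0.000j S between n5,n3
  V1: constraint V(n1)−V(n0) = 2.9
  V2: constraint V(n0)−V(n2) = 5.97
Assemble and solve the 7×7 MNA system:
  V(n1)=2.900+0.000j  V(n2)=-5.970+0.000j  V(n3)=5.673+7.853j  V(n4)=2.907-0.2369j  V(n5)=25.72+23.88j
  i(V1)=-0.8956-0.2096j  i(V2)=-0.6385-0.1624j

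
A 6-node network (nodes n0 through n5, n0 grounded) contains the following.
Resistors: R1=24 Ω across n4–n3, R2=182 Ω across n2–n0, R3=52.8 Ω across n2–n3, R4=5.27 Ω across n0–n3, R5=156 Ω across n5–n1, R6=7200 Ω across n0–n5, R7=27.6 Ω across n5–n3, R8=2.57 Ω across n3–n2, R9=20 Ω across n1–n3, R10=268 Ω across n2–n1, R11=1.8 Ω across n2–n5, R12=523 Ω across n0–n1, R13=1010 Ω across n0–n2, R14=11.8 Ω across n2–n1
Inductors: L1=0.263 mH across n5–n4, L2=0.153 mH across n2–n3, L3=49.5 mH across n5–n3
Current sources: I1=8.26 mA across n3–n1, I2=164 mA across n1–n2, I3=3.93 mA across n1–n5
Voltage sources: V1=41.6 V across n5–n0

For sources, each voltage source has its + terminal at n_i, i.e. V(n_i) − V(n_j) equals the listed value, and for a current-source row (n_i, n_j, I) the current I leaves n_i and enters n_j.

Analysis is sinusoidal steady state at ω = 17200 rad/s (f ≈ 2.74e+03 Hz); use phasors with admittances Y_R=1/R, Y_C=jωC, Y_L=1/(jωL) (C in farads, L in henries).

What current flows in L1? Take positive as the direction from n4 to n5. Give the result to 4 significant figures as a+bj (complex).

-0.5847-0.006472j A

Apply KCL at each of the 5 non-ground nodes and solve the resulting linear system.
Node n1: branches {R5, I1, I2, R9, R10, R12, I3, R14} → V_1 = 30.48-0.2833j
Node n2: branches {R2, R3, L2, I2, R8, R10, R11, R13, R14} → V_2 = 33.77+1.112j
Node n3: branches {R1, R3, R4, I1, L2, R7, L3, R8, R9} → V_3 = 27.60-2.800j
Node n4: branches {R1, L1} → V_4 = 41.63-2.645j
Node n5: branches {L1, R5, R6, R7, L3, R11, I3, V1} → V_5 = 41.60+0.000j
Source currents: i(V1)=-5.520+0.5247j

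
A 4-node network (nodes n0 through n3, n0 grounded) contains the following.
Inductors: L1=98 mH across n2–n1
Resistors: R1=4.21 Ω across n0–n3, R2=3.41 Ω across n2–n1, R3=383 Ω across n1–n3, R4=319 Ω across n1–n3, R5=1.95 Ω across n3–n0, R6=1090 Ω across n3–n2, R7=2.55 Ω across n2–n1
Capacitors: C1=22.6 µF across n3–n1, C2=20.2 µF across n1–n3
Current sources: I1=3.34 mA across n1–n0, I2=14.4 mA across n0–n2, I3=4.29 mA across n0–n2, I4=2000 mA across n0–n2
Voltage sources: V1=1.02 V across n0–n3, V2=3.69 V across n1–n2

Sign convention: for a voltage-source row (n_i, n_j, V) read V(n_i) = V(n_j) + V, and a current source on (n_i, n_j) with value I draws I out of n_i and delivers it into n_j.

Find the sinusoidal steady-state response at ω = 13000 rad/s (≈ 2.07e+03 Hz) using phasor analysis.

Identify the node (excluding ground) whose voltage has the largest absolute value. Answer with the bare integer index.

Apply KCL at each of the 3 non-ground nodes and solve the resulting linear system.
Node n1: branches {L1, C1, I1, R2, R3, R4, C2, R7, V2} → V_1 = -0.9766-3.628j
Node n2: branches {L1, R2, I2, I3, R6, R7, I4, V2} → V_2 = -4.667-3.628j
Node n3: branches {R1, C1, R3, R4, R5, R6, C2, V1} → V_3 = -1.020+0.000j
Source currents: i(V1)=-2.781+0.000j, i(V2)=-4.551-0.0004318j

2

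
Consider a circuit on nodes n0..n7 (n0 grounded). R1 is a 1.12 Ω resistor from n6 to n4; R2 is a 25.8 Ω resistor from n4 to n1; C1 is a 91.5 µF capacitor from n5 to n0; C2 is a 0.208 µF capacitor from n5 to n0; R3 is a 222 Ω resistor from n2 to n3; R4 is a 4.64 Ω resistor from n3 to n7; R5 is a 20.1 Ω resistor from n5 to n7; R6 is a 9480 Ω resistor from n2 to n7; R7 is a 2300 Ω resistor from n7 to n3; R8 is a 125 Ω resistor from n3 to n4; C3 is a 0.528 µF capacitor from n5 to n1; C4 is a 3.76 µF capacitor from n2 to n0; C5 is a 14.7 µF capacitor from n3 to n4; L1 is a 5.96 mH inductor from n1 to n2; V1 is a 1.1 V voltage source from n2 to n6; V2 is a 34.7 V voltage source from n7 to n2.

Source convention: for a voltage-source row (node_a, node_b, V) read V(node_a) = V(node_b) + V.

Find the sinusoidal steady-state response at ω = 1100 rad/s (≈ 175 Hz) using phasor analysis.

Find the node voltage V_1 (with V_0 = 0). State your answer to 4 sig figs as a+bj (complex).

MNA unknowns: 7 node voltages V₁..V_7 plus 2 source currents (V1, V2)
R1: Y=0.8929+0.000j on G[6,4]
R2: Y=0.03876+0.000j on G[4,1]
C1: Y=0.000+0.1007j on G[5,0]
C2: Y=0.000+0.0002288j on G[5,0]
R3: Y=0.004505+0.000j on G[2,3]
R4: Y=0.2155+0.000j on G[3,7]
R5: Y=0.04975+0.000j on G[5,7]
R6: Y=0.0001055+0.000j on G[2,7]
R7: Y=0.0004348+0.000j on G[7,3]
R8: Y=0.008000+0.000j on G[3,4]
C3: Y=0.000+0.0005808j on G[5,1]
C4: Y=0.000+0.004136j on G[2,0]
C5: Y=0.000+0.01617j on G[3,4]
L1: Y=0.000-0.1525j on G[1,2]
V1: row V2−V6=1.1, i_V1 at 2,6
V2: row V7−V2=34.7, i_V2 at 7,2
solve → V1=-33.35+2.931j, V2=-33.06+3.029j, V3=-0.4864+0.6914j, V4=-33.79+3.578j, V5=1.355-0.1242j, V6=-34.16+3.029j, V7=1.643+3.029j
aux → i_V1=-0.3299-0.4903j, i_V2=-0.4778-0.6617j

-33.35+2.931j V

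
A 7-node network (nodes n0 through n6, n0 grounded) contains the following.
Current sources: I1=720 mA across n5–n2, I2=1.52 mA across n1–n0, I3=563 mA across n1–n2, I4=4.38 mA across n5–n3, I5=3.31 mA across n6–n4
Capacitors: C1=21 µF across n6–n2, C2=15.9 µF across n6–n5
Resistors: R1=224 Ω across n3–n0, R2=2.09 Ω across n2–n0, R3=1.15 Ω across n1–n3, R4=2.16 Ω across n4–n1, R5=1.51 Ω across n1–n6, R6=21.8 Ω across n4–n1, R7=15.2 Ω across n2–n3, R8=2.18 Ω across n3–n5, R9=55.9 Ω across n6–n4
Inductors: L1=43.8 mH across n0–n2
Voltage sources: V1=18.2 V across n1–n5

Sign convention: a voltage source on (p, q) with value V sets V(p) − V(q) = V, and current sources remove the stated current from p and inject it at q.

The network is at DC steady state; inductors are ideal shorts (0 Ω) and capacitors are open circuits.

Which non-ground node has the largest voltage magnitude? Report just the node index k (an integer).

Element admittances at DC:
  I1: injects 0.72 A into n2 (from n5)
  Y(C1) = 0.000 S between n6,n2
  I2: injects 0.00152 A into n0 (from n1)
  Y(R1) = 0.004464 S between n3,n0
  Y(C2) = 0.000 S between n6,n5
  Y(R2) = 0.4785 S between n2,n0
  Y(R3) = 0.8696 S between n1,n3
  I3: injects 0.563 A into n2 (from n1)
  L1: short n0↔n2 (DC inductor)
  Y(R4) = 0.4630 S between n4,n1
  I4: injects 0.00438 A into n3 (from n5)
  Y(R5) = 0.6623 S between n1,n6
  I5: injects 0.00331 A into n4 (from n6)
  Y(R6) = 0.04587 S between n4,n1
  Y(R7) = 0.06579 S between n2,n3
  Y(R8) = 0.4587 S between n3,n5
  Y(R9) = 0.01789 S between n6,n4
  V1: constraint V(n1)−V(n5) = 18.2
Assemble and solve the 8×8 MNA system:
  V(n1)=-12.97  V(n2)=0.000  V(n3)=-18.28  V(n4)=-12.96  V(n5)=-31.17  V(n6)=-12.97
  i(L1)=-0.08011  i(V1)=-5.186

5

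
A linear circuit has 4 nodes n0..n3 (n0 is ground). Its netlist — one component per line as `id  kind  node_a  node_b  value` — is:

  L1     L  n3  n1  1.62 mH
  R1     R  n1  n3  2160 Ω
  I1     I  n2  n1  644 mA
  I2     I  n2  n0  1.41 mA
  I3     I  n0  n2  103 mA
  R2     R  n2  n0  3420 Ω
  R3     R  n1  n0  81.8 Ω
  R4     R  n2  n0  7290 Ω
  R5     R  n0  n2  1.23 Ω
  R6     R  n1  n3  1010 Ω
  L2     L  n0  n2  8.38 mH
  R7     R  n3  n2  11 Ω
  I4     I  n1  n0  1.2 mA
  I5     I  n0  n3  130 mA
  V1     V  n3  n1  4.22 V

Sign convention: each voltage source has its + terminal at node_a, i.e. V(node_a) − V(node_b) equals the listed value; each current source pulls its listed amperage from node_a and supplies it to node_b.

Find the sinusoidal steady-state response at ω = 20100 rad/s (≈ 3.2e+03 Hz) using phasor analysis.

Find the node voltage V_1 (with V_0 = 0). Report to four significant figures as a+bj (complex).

3.970+0.001419j V

Element admittances at ω=20100 rad/s:
  Y(L1) = 0.000-0.03071j S between n3,n1
  Y(R1) = 0.0004630+0.000j S between n1,n3
  I1: injects 0.644 A into n1 (from n2)
  I2: injects 0.00141 A into n0 (from n2)
  I3: injects 0.103 A into n2 (from n0)
  Y(R2) = 0.0002924+0.000j S between n2,n0
  Y(R3) = 0.01222+0.000j S between n1,n0
  Y(R4) = 0.0001372+0.000j S between n2,n0
  Y(R5) = 0.8130+0.000j S between n0,n2
  Y(R6) = 0.0009901+0.000j S between n1,n3
  Y(L2) = 0.000-0.005937j S between n0,n2
  Y(R7) = 0.09091+0.000j S between n3,n2
  I4: injects 0.0012 A into n0 (from n1)
  I5: injects 0.13 A into n3 (from n0)
  V1: constraint V(n3)−V(n1) = 4.22
Assemble and solve the 4×4 MNA system:
  V(n1)=3.970+0.001419j  V(n2)=0.2235+0.001610j  V(n3)=8.190+0.001419j
  i(V1)=-0.6004+0.1296j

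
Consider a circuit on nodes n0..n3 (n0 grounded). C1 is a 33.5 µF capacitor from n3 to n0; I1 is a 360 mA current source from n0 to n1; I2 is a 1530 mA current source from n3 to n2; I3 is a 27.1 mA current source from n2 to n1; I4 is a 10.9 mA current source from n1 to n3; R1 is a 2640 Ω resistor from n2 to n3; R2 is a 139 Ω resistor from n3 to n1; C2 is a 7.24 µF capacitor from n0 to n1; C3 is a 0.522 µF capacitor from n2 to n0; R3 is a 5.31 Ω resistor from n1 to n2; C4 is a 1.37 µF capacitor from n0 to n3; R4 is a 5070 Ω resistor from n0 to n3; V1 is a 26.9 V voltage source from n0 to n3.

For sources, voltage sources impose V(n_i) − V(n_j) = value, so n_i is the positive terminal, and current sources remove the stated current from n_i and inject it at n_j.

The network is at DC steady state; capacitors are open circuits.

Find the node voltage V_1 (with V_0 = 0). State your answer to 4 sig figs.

Element admittances at DC:
  Y(C1) = 0.000 S between n3,n0
  I1: injects 0.36 A into n1 (from n0)
  I2: injects 1.53 A into n2 (from n3)
  I3: injects 0.0271 A into n1 (from n2)
  I4: injects 0.0109 A into n3 (from n1)
  Y(R1) = 0.0003788 S between n2,n3
  Y(R2) = 0.007194 S between n3,n1
  Y(C2) = 0.000 S between n0,n1
  Y(C3) = 0.000 S between n2,n0
  Y(R3) = 0.1883 S between n1,n2
  Y(C4) = 0.000 S between n0,n3
  Y(R4) = 0.0001972 S between n0,n3
  V1: constraint V(n0)−V(n3) = 26.9
Assemble and solve the 4×4 MNA system:
  V(n1)=220.9  V(n2)=228.3  V(n3)=-26.90
  i(V1)=-0.3653

220.9 V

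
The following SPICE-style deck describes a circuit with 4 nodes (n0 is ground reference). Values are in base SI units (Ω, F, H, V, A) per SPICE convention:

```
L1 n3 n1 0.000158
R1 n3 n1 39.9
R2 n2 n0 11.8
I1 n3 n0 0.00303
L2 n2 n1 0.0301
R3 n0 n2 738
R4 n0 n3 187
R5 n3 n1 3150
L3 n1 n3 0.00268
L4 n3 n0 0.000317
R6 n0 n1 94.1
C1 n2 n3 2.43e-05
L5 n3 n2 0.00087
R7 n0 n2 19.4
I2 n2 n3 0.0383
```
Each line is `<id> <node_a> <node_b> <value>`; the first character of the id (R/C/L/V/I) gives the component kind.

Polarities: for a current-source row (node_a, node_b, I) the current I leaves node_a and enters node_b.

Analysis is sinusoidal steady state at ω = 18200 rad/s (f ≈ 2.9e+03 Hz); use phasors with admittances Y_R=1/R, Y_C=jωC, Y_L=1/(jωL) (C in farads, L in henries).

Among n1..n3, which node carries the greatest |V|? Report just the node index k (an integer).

Element admittances at ω=18200 rad/s:
  Y(L1) = 0.000-0.3478j S between n3,n1
  Y(R1) = 0.02506+0.000j S between n3,n1
  Y(R2) = 0.08475+0.000j S between n2,n0
  I1: injects 0.00303 A into n0 (from n3)
  Y(L2) = 0.000-0.001825j S between n2,n1
  Y(R3) = 0.001355+0.000j S between n0,n2
  Y(R4) = 0.005348+0.000j S between n0,n3
  Y(R5) = 0.0003175+0.000j S between n3,n1
  Y(L3) = 0.000-0.02050j S between n1,n3
  Y(L4) = 0.000-0.1733j S between n3,n0
  Y(R6) = 0.01063+0.000j S between n0,n1
  Y(C1) = 0.000+0.4423j S between n2,n3
  Y(L5) = 0.000-0.06316j S between n3,n2
  Y(R7) = 0.05155+0.000j S between n0,n2
  I2: injects 0.0383 A into n3 (from n2)
Assemble and solve the 3×3 MNA system:
  V(n1)=0.04907-0.04305j  V(n2)=0.02548+0.06853j  V(n3)=0.05048-0.04228j

2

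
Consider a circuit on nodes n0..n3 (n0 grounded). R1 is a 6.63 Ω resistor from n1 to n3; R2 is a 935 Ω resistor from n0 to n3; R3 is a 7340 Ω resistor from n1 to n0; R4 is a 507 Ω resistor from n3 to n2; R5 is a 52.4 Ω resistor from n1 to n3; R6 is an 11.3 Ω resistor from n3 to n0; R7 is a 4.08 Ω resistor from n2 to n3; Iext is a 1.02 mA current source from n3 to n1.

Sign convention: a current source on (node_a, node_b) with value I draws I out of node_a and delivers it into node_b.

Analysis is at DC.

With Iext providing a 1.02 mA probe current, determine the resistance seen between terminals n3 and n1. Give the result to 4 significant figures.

Apply KCL at each of the 3 non-ground nodes and solve the resulting linear system.
Node n1: branches {R1, R3, R5, Iext} → V_1 = 0.005989
Node n2: branches {R4, R7} → V_2 = -9.110e-06
Node n3: branches {R1, R2, R4, R5, R6, R7, Iext} → V_3 = -9.110e-06

R_eq = 5.881 Ω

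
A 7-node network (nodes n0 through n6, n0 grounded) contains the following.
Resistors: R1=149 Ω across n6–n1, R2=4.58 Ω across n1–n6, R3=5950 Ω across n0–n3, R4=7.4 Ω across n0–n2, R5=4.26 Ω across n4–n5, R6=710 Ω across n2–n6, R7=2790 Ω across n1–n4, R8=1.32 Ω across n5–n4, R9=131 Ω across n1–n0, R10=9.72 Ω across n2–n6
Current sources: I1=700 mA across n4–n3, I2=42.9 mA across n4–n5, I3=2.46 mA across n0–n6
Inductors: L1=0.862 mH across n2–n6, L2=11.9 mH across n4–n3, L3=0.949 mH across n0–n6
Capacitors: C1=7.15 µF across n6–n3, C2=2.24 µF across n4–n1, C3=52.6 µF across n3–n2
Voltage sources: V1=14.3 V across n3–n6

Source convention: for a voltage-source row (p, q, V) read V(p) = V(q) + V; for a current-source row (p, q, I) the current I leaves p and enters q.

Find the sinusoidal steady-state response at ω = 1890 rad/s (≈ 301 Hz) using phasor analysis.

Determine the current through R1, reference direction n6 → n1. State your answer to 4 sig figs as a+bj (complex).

MNA unknowns: 6 node voltages V₁..V_6 plus 1 source current (V1)
R1: Y=0.006711+0.000j on G[6,1]
R2: Y=0.2183+0.000j on G[1,6]
I1: z[4]−=0.7, z[3]+=0.7
R3: Y=0.0001681+0.000j on G[0,3]
L1: Y=0.000-0.6138j on G[2,6]
R4: Y=0.1351+0.000j on G[0,2]
R5: Y=0.2347+0.000j on G[4,5]
C1: Y=0.000+0.01351j on G[6,3]
R6: Y=0.001408+0.000j on G[2,6]
R7: Y=0.0003584+0.000j on G[1,4]
R8: Y=0.7576+0.000j on G[5,4]
R9: Y=0.007634+0.000j on G[1,0]
L2: Y=0.000-0.04446j on G[4,3]
I2: z[4]−=0.0429, z[5]+=0.0429
I3: z[0]−=0.00246, z[6]+=0.00246
R10: Y=0.1029+0.000j on G[2,6]
L3: Y=0.000-0.5575j on G[0,6]
C2: Y=0.000+0.004234j on G[4,1]
C3: Y=0.000+0.09941j on G[3,2]
V1: row V3−V6=14.3, i_V1 at 3,6
solve → V1=0.6803+0.6790j, V2=-1.866+1.381j, V3=14.64+0.4430j, V4=15.96-17.12j, V5=16.00-17.12j, V6=0.3443+0.4430j
aux → i_V1=-0.1766-1.893j

-0.002255-0.001584j A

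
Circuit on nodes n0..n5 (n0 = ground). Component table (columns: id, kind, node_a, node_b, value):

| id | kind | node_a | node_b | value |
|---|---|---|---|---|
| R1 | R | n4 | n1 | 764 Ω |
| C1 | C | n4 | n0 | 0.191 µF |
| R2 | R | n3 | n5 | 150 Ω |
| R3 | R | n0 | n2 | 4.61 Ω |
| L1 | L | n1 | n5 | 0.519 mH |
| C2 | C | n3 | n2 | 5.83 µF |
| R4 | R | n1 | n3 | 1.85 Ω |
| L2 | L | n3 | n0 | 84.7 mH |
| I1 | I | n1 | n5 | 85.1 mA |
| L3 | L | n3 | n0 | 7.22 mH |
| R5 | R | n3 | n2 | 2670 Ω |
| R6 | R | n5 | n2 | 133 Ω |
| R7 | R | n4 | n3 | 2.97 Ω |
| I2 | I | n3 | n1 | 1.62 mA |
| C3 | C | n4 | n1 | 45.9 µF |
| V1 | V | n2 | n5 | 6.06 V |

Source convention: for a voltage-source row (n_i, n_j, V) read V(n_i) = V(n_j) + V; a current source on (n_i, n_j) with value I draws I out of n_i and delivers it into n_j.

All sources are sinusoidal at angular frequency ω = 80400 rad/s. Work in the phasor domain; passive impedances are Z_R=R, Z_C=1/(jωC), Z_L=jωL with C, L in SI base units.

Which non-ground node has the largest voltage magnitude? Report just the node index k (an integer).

Element admittances at ω=80400 rad/s:
  Y(R1) = 0.001309+0.000j S between n4,n1
  Y(C1) = 0.000+0.01536j S between n4,n0
  Y(R2) = 0.006667+0.000j S between n3,n5
  Y(R3) = 0.2169+0.000j S between n0,n2
  Y(L1) = 0.000-0.02396j S between n1,n5
  Y(C2) = 0.000+0.4687j S between n3,n2
  Y(R4) = 0.5405+0.000j S between n1,n3
  Y(L2) = 0.000-0.0001468j S between n3,n0
  I1: injects 0.0851 A into n5 (from n1)
  Y(L3) = 0.000-0.001723j S between n3,n0
  Y(R5) = 0.0003745+0.000j S between n3,n2
  Y(R6) = 0.007519+0.000j S between n5,n2
  Y(R7) = 0.3367+0.000j S between n4,n3
  I2: injects 0.00162 A into n1 (from n3)
  Y(C3) = 0.000+3.690j S between n4,n1
  V1: constraint V(n2)−V(n5) = 6.06
Assemble and solve the 6×6 MNA system:
  V(n1)=0.2445+0.4413j  V(n2)=0.02809-0.01329j  V(n3)=0.3386+0.2694j  V(n4)=0.2289+0.4296j  V(n5)=-6.032-0.01329j
  i(V1)=-0.1840+0.1485j

5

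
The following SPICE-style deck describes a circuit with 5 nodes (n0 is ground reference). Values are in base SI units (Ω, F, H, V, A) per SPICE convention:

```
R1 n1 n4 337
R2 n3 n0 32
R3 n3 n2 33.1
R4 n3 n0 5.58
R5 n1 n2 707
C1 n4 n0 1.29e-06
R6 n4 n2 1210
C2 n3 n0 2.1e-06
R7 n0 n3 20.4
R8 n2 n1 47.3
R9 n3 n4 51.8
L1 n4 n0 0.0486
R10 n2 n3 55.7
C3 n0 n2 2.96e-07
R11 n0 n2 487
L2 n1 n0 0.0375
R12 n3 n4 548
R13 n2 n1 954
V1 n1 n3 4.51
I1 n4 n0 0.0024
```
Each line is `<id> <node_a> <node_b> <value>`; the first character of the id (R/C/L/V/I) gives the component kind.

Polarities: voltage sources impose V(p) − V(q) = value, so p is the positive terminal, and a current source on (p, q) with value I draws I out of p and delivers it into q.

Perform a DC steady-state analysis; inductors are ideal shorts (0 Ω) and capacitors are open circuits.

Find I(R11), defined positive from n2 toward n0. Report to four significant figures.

-0.005975 A

Apply KCL at each of the 4 non-ground nodes and solve the resulting linear system.
Node n1: branches {R1, R5, R8, L2, R13, V1} → V_1 = 0.000
Node n2: branches {R3, R5, R6, R8, R10, C3, R11, R13} → V_2 = -2.910
Node n3: branches {R2, R3, R4, C2, R7, R9, R10, R12, V1} → V_3 = -4.510
Node n4: branches {R1, C1, R6, R9, L1, R12, I1} → V_4 = 0.000
Source currents: i(L1)=-0.1001, i(L2)=1.274, i(V1)=-1.343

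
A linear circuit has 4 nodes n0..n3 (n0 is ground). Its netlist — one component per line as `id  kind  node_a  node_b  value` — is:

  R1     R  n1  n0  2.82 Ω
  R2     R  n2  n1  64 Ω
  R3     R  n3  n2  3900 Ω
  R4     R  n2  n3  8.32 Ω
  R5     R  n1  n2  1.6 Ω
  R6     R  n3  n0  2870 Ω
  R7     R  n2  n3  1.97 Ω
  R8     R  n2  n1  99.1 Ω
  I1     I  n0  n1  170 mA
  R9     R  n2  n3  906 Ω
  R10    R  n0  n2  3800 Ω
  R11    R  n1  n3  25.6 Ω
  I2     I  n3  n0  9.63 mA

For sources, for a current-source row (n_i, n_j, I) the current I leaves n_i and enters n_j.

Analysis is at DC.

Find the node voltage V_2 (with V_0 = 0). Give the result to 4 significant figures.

Element admittances at DC:
  Y(R1) = 0.3546 S between n1,n0
  Y(R2) = 0.01562 S between n2,n1
  Y(R3) = 0.0002564 S between n3,n2
  Y(R4) = 0.1202 S between n2,n3
  Y(R5) = 0.6250 S between n1,n2
  Y(R6) = 0.0003484 S between n3,n0
  Y(R7) = 0.5076 S between n2,n3
  Y(R8) = 0.01009 S between n2,n1
  I1: injects 0.17 A into n1 (from n0)
  Y(R9) = 0.001104 S between n2,n3
  Y(R10) = 0.0002632 S between n0,n2
  Y(R11) = 0.03906 S between n1,n3
  I2: injects 0.00963 A into n0 (from n3)
Assemble and solve the 3×3 MNA system:
  V(n1)=0.4515  V(n2)=0.4379  V(n3)=0.4241

0.4379 V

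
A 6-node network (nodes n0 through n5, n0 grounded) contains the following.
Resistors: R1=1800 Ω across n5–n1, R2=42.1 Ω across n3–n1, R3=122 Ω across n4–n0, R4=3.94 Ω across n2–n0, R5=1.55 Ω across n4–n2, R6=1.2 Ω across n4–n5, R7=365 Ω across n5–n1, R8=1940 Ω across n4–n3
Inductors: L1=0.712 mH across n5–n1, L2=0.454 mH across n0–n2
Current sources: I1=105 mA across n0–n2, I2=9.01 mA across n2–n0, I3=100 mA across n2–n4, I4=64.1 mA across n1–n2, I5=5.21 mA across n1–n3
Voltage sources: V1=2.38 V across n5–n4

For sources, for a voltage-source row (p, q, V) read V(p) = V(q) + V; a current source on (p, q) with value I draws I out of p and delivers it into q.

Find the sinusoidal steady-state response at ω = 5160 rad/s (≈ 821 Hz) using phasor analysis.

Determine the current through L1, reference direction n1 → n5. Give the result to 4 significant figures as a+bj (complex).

Apply KCL at each of the 5 non-ground nodes and solve the resulting linear system.
Node n1: branches {R1, L1, R2, I4, I5, R7} → V_1 = 2.530-0.07970j
Node n2: branches {I1, L2, I2, I3, R4, I4, R5} → V_2 = 0.09976+0.1626j
Node n3: branches {R2, I5, R8} → V_3 = 2.694-0.07460j
Node n4: branches {R3, I3, R5, R6, R8, V1} → V_4 = 0.1535+0.1606j
Node n5: branches {R1, L1, R6, R7, V1} → V_5 = 2.533+0.1606j
Source currents: i(V1)=-2.049+0.0001212j

-0.06540+0.0009130j A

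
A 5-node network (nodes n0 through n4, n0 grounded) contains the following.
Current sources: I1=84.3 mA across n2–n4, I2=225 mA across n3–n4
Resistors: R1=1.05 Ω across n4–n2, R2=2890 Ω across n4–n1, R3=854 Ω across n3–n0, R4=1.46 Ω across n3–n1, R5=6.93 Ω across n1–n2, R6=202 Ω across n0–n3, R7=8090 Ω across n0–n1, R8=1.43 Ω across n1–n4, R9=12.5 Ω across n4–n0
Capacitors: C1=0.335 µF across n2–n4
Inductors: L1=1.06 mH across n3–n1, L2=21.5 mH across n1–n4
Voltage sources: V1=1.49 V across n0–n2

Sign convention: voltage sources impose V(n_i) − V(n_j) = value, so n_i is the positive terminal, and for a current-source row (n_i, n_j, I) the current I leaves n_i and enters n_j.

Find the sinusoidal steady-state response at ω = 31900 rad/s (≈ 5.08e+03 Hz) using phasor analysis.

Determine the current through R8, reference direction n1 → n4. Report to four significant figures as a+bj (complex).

MNA unknowns: 4 node voltages V₁..V_4 plus 1 source current (V1)
I1: z[2]−=0.0843, z[4]+=0.0843
R1: Y=0.9524+0.000j on G[4,2]
C1: Y=0.000+0.01069j on G[2,4]
L1: Y=0.000-0.02957j on G[3,1]
R2: Y=0.0003460+0.000j on G[4,1]
R3: Y=0.001171+0.000j on G[3,0]
R4: Y=0.6849+0.000j on G[3,1]
R5: Y=0.1443+0.000j on G[1,2]
R6: Y=0.004950+0.000j on G[0,3]
I2: z[3]−=0.225, z[4]+=0.225
L2: Y=0.000-0.001458j on G[1,4]
R7: Y=0.0001236+0.000j on G[0,1]
R8: Y=0.6993+0.000j on G[1,4]
R9: Y=0.08000+0.000j on G[4,0]
V1: row V0−V2=1.49, i_V1 at 0,2
solve → V1=-1.562-0.001962j, V2=-1.490+0.000j, V3=-1.873-0.01526j, V4=-1.272-0.001896j
aux → i_V1=-0.1134-0.0002453j

-0.2029-4.622e-05j A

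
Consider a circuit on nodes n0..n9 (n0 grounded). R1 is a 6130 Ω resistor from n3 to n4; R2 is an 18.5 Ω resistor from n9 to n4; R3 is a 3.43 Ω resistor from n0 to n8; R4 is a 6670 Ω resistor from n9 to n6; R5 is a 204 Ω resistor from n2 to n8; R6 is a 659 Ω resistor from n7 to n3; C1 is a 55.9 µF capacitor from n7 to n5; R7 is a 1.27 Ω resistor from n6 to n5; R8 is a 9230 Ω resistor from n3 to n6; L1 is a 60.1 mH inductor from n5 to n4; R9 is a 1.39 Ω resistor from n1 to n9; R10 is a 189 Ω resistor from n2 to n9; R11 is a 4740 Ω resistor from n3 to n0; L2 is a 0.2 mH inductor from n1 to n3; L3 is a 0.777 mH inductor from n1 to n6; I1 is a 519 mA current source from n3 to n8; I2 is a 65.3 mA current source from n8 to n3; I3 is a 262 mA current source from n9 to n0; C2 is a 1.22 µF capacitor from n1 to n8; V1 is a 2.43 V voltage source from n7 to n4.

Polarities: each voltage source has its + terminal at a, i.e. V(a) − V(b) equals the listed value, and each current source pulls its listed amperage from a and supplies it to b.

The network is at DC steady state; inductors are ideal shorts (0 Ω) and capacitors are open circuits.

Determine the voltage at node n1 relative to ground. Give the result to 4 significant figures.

-260.9 V

Element admittances at DC:
  Y(R1) = 0.0001631 S between n3,n4
  Y(R2) = 0.05405 S between n9,n4
  Y(R3) = 0.2915 S between n0,n8
  Y(R4) = 0.0001499 S between n9,n6
  Y(R5) = 0.004902 S between n2,n8
  Y(R6) = 0.001517 S between n7,n3
  Y(C1) = 0.000 S between n7,n5
  Y(R7) = 0.7874 S between n6,n5
  Y(R8) = 0.0001083 S between n3,n6
  L1: short n5↔n4 (DC inductor)
  Y(R9) = 0.7194 S between n1,n9
  Y(R10) = 0.005291 S between n2,n9
  Y(R11) = 0.0002110 S between n3,n0
  L2: short n1↔n3 (DC inductor)
  L3: short n1↔n6 (DC inductor)
  I1: injects 0.519 A into n8 (from n3)
  I2: injects 0.0653 A into n3 (from n8)
  I3: injects 0.262 A into n0 (from n9)
  Y(C2) = 0.000 S between n1,n8
  V1: constraint V(n7)−V(n4) = 2.43
Assemble and solve the 13×13 MNA system:
  V(n1)=-260.9  V(n2)=-135.5  V(n3)=-260.9  V(n4)=-260.8  V(n5)=-260.8  V(n6)=-260.9  V(n7)=-258.4  V(n8)=-0.7099  V(n9)=-260.4
  i(L1)=-0.02267  i(L2)=0.3949  i(L3)=-0.02275  i(V1)=-0.003731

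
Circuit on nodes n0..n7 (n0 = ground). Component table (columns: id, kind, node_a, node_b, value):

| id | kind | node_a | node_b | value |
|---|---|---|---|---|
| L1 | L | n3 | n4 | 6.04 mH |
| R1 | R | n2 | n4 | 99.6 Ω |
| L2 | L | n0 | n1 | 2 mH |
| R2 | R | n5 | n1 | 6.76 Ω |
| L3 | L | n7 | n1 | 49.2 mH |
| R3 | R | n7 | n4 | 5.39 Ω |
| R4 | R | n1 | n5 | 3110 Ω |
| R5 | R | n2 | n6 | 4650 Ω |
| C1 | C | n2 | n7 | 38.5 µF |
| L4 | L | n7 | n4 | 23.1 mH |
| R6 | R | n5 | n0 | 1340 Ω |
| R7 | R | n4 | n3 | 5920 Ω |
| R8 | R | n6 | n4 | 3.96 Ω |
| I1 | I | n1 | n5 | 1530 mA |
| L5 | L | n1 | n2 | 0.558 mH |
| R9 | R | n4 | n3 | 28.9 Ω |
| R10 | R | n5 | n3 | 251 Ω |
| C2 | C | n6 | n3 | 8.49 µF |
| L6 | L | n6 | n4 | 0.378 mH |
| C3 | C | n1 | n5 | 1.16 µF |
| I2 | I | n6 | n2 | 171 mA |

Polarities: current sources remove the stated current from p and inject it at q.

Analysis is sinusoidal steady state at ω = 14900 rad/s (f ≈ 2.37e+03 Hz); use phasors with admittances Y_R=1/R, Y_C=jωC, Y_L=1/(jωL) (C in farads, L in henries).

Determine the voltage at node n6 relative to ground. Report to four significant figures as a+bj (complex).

-0.9910+0.1292j V

Element admittances at ω=14900 rad/s:
  Y(L1) = 0.000-0.01111j S between n3,n4
  Y(R1) = 0.01004+0.000j S between n2,n4
  Y(L2) = 0.000-0.03356j S between n0,n1
  Y(R2) = 0.1479+0.000j S between n5,n1
  Y(L3) = 0.000-0.001364j S between n7,n1
  Y(R3) = 0.1855+0.000j S between n7,n4
  Y(R4) = 0.0003215+0.000j S between n1,n5
  Y(R5) = 0.0002151+0.000j S between n2,n6
  Y(C1) = 0.000+0.5736j S between n2,n7
  Y(L4) = 0.000-0.002905j S between n7,n4
  Y(R6) = 0.0007463+0.000j S between n5,n0
  Y(R7) = 0.0001689+0.000j S between n4,n3
  Y(R8) = 0.2525+0.000j S between n6,n4
  I1: injects 1.53 A into n5 (from n1)
  Y(L5) = 0.000-0.1203j S between n1,n2
  Y(R9) = 0.03460+0.000j S between n4,n3
  Y(R10) = 0.003984+0.000j S between n5,n3
  Y(C2) = 0.000+0.1265j S between n6,n3
  Y(L6) = 0.000-0.1776j S between n6,n4
  Y(C3) = 0.000+0.01728j S between n1,n5
  I2: injects 0.171 A into n2 (from n6)
Assemble and solve the 7×7 MNA system:
  V(n1)=-0.02965-0.2185j  V(n2)=0.003654+0.1294j  V(n3)=-0.8707-0.3199j  V(n4)=-0.6606+0.3013j  V(n5)=9.824-1.333j  V(n6)=-0.9910+0.1292j  V(n7)=-0.006336+0.3426j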